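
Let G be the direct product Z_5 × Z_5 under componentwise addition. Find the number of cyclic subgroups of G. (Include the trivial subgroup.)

Group the elements of G by the cyclic subgroup they generate; each cyclic subgroup of order d accounts for φ(d) elements.
Cyclic subgroups by order — order 1: 1; order 5: 6.
Total: 7.

7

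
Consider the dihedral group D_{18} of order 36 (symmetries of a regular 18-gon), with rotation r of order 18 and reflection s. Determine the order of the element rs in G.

2

Computing powers of rs: the smallest k with (rs)^k = e is k = 2.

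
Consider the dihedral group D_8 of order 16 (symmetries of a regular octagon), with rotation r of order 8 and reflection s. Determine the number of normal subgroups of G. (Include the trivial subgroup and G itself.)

G has 19 subgroups. Checking conjugation-invariance by order — order 1: 1/1 normal; order 2: 1/9 normal; order 4: 1/5 normal; order 8: 3/3 normal; order 16: 1/1 normal.
Total normal subgroups: 7.

7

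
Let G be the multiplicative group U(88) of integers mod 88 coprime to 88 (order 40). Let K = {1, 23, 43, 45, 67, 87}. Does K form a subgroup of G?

|K| = 6 does not divide |G| = 40, so by Lagrange K is not a subgroup.

No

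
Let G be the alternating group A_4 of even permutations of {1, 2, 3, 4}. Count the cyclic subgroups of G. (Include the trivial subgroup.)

Each element a generates a cyclic subgroup ⟨a⟩; distinct elements may generate the same one (a cyclic group of order d has φ(d) generators).
Cyclic subgroups by order — order 1: 1; order 2: 3; order 3: 4.
Total: 8.

8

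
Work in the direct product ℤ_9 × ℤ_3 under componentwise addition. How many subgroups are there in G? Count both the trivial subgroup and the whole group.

10

|G| = 27, so by Lagrange every subgroup order divides 27. Divisors: 1, 3, 9, 27.
Subgroups by order — order 1: 1; order 3: 4; order 9: 4; order 27: 1.
Total: 1 + 4 + 4 + 1 = 10.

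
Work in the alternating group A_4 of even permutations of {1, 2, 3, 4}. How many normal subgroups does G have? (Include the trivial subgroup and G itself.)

3

G has 10 subgroups. Checking conjugation-invariance by order — order 1: 1/1 normal; order 2: 0/3 normal; order 3: 0/4 normal; order 4: 1/1 normal; order 12: 1/1 normal.
Total normal subgroups: 3.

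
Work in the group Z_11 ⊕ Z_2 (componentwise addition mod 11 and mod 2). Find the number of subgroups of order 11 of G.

1

|G| = 22 and 11 | 22, so subgroups of order 11 are possible by Lagrange.
The subgroups of order 11 are: {(0,0), (1,0), (2,0), (3,0), (4,0), (5,0), (6,0), (7,0), (8,0), (9,0), (10,0)}.
So G has 1 subgroup of order 11.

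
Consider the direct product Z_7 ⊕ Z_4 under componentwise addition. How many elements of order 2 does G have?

An element (a,b) has order lcm(ord(a), ord(b)); count pairs with lcm equal to 2.
Enumerating gives 1 such elements.

1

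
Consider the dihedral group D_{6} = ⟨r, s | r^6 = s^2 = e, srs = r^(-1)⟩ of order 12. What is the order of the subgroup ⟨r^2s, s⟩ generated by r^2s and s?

|⟨r^2s⟩| = 2 and |⟨s⟩| = 2, so |H| is a multiple of lcm(2, 2) = 2 and divides |G| = 12.
Closing under the operation: H = {e, r^2, r^4, s, r^2s, r^4s}, so |H| = 6.

6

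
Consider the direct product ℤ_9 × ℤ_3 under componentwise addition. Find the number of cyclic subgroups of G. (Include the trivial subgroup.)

8

A cyclic subgroup of order d is generated by each of its φ(d) elements of order d, so the cyclic subgroups of order d number (#elements of order d)/φ(d).
Cyclic subgroups by order — order 1: 1; order 3: 4; order 9: 3.
Total: 8.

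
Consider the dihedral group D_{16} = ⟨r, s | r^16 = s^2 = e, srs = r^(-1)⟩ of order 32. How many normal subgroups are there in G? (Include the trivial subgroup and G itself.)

8

G has 36 subgroups. Checking conjugation-invariance by order — order 1: 1/1 normal; order 2: 1/17 normal; order 4: 1/9 normal; order 8: 1/5 normal; order 16: 3/3 normal; order 32: 1/1 normal.
Total normal subgroups: 8.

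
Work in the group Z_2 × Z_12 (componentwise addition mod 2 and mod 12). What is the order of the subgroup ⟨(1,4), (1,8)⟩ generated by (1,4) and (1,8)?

6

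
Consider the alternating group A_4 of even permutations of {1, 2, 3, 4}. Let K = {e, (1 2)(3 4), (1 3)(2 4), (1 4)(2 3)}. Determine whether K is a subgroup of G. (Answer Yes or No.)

Yes

|K| = 4 divides |G| = 12, consistent with Lagrange.
K contains the identity, every element's inverse is in K, and K is closed under ∘: it is a subgroup.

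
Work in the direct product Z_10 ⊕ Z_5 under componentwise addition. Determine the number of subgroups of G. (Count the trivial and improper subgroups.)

|G| = 50, so by Lagrange every subgroup order divides 50. Divisors: 1, 2, 5, 10, 25, 50.
Subgroups by order — order 1: 1; order 2: 1; order 5: 6; order 10: 6; order 25: 1; order 50: 1.
Total: 1 + 1 + 6 + 6 + 1 + 1 = 16.

16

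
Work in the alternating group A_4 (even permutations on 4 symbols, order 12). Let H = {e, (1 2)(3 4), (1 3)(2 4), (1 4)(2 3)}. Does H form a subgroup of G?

Yes

|H| = 4 divides |G| = 12, consistent with Lagrange.
H contains the identity, every element's inverse is in H, and H is closed under ∘: it is a subgroup.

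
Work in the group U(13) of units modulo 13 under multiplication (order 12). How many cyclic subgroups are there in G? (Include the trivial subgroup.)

6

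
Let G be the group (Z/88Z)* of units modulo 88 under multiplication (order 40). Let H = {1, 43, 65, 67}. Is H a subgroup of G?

|H| = 4 divides |G| = 40, consistent with Lagrange.
H contains the identity, every element's inverse is in H, and H is closed under ·: it is a subgroup.

Yes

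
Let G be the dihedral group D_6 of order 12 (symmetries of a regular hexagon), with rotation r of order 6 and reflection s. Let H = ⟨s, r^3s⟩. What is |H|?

4

|⟨s⟩| = 2 and |⟨r^3s⟩| = 2, so |H| is a multiple of lcm(2, 2) = 2 and divides |G| = 12.
Closing under the operation: H = {e, r^3, s, r^3s}, so |H| = 4.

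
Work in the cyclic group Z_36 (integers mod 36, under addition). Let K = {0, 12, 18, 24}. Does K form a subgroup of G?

No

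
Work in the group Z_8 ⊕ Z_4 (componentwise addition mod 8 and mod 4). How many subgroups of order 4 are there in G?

|G| = 32 and 4 | 32, so subgroups of order 4 are possible by Lagrange.
The subgroups of order 4 are: {(0,0), (0,1), (0,2), (0,3)}; {(0,0), (0,2), (4,0), (4,2)}; {(0,0), (0,2), (4,1), (4,3)}; {(0,0), (2,0), (4,0), (6,0)}; … (7 in all).
So G has 7 subgroups of order 4.

7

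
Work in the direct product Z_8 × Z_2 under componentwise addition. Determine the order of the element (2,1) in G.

4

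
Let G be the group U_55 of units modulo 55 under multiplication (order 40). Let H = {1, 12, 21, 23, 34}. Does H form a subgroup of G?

No

Closure fails: 34 · 21 = 54 ∉ H. So H is not a subgroup.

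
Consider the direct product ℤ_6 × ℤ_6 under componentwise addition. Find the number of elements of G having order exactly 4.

An element (a,b) has order lcm(ord(a), ord(b)); count pairs with lcm equal to 4.
Enumerating gives 0 such elements.

0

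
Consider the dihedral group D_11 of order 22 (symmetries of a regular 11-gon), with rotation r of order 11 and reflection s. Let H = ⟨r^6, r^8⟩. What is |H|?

|⟨r^6⟩| = 11 and |⟨r^8⟩| = 11, so |H| is a multiple of lcm(11, 11) = 11 and divides |G| = 22.
Closing under the operation: H = {e, r, r^2, r^3, r^4, r^5, r^6, r^7, r^8, r^9, r^10}, so |H| = 11.

11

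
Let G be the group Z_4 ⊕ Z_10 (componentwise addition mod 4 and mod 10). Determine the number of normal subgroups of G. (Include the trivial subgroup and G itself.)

16

G is abelian, so every subgroup is normal.
G has 16 subgroups in total, hence 16 normal subgroups.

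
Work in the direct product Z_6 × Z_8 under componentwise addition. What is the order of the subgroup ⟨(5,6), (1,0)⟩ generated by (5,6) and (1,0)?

24

|⟨(5,6)⟩| = 12 and |⟨(1,0)⟩| = 6, so |H| is a multiple of lcm(12, 6) = 12 and divides |G| = 48.
Closing under the operation: H = {(0,0), (0,2), (0,4), (0,6), (1,0), (1,2), (1,4), (1,6), (2,0), (2,2), (2,4), (2,6), (3,0), (3,2), (3,4), (3,6), (4,0), (4,2), (4,4), (4,6), (5,0), (5,2), (5,4), (5,6)}, so |H| = 24.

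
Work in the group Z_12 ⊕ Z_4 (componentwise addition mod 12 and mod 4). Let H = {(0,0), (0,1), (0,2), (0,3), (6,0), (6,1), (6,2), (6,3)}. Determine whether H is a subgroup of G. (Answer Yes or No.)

Yes

|H| = 8 divides |G| = 48, consistent with Lagrange.
H contains the identity, every element's inverse is in H, and H is closed under +: it is a subgroup.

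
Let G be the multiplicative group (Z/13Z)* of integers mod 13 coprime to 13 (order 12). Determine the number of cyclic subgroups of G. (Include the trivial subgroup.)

6

Group the elements of G by the cyclic subgroup they generate; each cyclic subgroup of order d accounts for φ(d) elements.
Cyclic subgroups by order — order 1: 1; order 2: 1; order 3: 1; order 4: 1; order 6: 1; order 12: 1.
Total: 6.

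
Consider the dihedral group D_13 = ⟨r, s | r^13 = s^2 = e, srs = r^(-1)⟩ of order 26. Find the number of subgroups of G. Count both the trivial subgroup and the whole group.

|G| = 26, so by Lagrange every subgroup order divides 26. Divisors: 1, 2, 13, 26.
Subgroups by order — order 1: 1; order 2: 13; order 13: 1; order 26: 1.
Total: 1 + 13 + 1 + 1 = 16.

16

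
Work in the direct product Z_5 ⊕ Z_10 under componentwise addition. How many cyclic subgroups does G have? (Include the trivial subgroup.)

14

Each element a generates a cyclic subgroup ⟨a⟩; distinct elements may generate the same one (a cyclic group of order d has φ(d) generators).
Cyclic subgroups by order — order 1: 1; order 2: 1; order 5: 6; order 10: 6.
Total: 14.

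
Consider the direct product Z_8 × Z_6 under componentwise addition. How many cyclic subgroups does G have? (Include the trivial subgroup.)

Each element a generates a cyclic subgroup ⟨a⟩; distinct elements may generate the same one (a cyclic group of order d has φ(d) generators).
Cyclic subgroups by order — order 1: 1; order 2: 3; order 3: 1; order 4: 2; order 6: 3; order 8: 2; order 12: 2; order 24: 2.
Total: 16.

16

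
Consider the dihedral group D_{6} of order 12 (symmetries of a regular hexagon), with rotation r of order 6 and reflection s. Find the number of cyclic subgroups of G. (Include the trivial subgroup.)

10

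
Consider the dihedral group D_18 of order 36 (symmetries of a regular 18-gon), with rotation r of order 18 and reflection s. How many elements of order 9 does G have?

6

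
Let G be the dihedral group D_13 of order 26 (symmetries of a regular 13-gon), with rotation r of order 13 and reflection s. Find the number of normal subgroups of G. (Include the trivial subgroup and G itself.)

3

G has 16 subgroups. Checking conjugation-invariance by order — order 1: 1/1 normal; order 2: 0/13 normal; order 13: 1/1 normal; order 26: 1/1 normal.
Total normal subgroups: 3.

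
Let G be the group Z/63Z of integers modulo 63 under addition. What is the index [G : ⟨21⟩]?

21

|⟨21⟩| = 3 and |G| = 63.
By Lagrange, [G : H] = |G|/|H| = 63/3 = 21.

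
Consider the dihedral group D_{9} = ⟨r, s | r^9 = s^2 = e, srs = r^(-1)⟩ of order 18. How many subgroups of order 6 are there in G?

3

|G| = 18 and 6 | 18, so subgroups of order 6 are possible by Lagrange.
The subgroups of order 6 are: {e, r^3, r^6, r^2s, r^5s, r^8s}; {e, r^3, r^6, s, r^3s, r^6s}; {e, r^3, r^6, rs, r^4s, r^7s}.
So G has 3 subgroups of order 6.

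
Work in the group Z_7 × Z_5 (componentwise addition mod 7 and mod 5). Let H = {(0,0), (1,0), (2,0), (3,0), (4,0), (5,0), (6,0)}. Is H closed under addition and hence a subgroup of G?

Yes

|H| = 7 divides |G| = 35, consistent with Lagrange.
H contains the identity, every element's inverse is in H, and H is closed under +: it is a subgroup.
In fact H = ⟨(4,0)⟩.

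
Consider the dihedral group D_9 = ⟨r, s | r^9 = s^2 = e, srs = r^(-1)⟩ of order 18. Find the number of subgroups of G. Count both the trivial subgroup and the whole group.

16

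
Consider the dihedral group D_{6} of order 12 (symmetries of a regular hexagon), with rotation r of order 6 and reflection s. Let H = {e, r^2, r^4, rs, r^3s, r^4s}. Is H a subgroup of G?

No

Closure fails: r^4 · r^4s = r^2s ∉ H. So H is not a subgroup.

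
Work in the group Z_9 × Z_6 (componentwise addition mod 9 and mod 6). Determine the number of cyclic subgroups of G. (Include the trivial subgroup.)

Each element a generates a cyclic subgroup ⟨a⟩; distinct elements may generate the same one (a cyclic group of order d has φ(d) generators).
Cyclic subgroups by order — order 1: 1; order 2: 1; order 3: 4; order 6: 4; order 9: 3; order 18: 3.
Total: 16.

16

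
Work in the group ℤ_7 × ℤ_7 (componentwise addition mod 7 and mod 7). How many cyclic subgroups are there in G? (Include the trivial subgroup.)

9

Group the elements of G by the cyclic subgroup they generate; each cyclic subgroup of order d accounts for φ(d) elements.
Cyclic subgroups by order — order 1: 1; order 7: 8.
Total: 9.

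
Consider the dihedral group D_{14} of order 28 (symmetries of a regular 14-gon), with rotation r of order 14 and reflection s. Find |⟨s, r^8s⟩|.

14

|⟨s⟩| = 2 and |⟨r^8s⟩| = 2, so |H| is a multiple of lcm(2, 2) = 2 and divides |G| = 28.
Closing under the operation: H = {e, r^2, r^4, r^6, r^8, r^10, r^12, s, r^2s, r^4s, r^6s, r^8s, r^10s, r^12s}, so |H| = 14.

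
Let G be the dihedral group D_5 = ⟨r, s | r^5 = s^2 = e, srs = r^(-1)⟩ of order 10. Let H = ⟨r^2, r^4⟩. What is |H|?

5

|⟨r^2⟩| = 5 and |⟨r^4⟩| = 5, so |H| is a multiple of lcm(5, 5) = 5 and divides |G| = 10.
Closing under the operation: H = {e, r, r^2, r^3, r^4}, so |H| = 5.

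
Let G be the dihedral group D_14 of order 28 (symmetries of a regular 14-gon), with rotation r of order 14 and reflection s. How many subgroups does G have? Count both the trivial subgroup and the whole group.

|G| = 28, so by Lagrange every subgroup order divides 28. Divisors: 1, 2, 4, 7, 14, 28.
Subgroups by order — order 1: 1; order 2: 15; order 4: 7; order 7: 1; order 14: 3; order 28: 1.
Total: 1 + 15 + 7 + 1 + 3 + 1 = 28.

28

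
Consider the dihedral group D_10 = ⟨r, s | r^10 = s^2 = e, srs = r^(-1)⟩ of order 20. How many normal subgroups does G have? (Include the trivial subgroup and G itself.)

G has 22 subgroups. Checking conjugation-invariance by order — order 1: 1/1 normal; order 2: 1/11 normal; order 4: 0/5 normal; order 5: 1/1 normal; order 10: 3/3 normal; order 20: 1/1 normal.
Total normal subgroups: 7.

7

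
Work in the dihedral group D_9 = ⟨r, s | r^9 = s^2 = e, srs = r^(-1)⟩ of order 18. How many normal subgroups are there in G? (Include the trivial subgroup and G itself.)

G has 16 subgroups. Checking conjugation-invariance by order — order 1: 1/1 normal; order 2: 0/9 normal; order 3: 1/1 normal; order 6: 0/3 normal; order 9: 1/1 normal; order 18: 1/1 normal.
Total normal subgroups: 4.

4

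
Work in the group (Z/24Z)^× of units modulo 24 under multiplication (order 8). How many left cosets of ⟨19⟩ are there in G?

4

|⟨19⟩| = 2 and |G| = 8.
By Lagrange, [G : H] = |G|/|H| = 8/2 = 4.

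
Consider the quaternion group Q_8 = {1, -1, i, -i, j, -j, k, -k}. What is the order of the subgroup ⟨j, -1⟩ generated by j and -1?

|⟨j⟩| = 4 and |⟨-1⟩| = 2, so |H| is a multiple of lcm(4, 2) = 4 and divides |G| = 8.
Closing under the operation: H = {1, -1, j, -j}, so |H| = 4.

4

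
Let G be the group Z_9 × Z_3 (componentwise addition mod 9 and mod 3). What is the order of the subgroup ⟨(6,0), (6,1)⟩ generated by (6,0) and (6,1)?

|⟨(6,0)⟩| = 3 and |⟨(6,1)⟩| = 3, so |H| is a multiple of lcm(3, 3) = 3 and divides |G| = 27.
Closing under the operation: H = {(0,0), (0,1), (0,2), (3,0), (3,1), (3,2), (6,0), (6,1), (6,2)}, so |H| = 9.

9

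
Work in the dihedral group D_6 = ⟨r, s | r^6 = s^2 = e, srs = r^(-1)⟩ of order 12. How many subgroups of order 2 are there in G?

7

|G| = 12 and 2 | 12, so subgroups of order 2 are possible by Lagrange.
The subgroups of order 2 are: {e, r^2s}; {e, r^3}; {e, r^3s}; {e, r^4s}; … (7 in all).
So G has 7 subgroups of order 2.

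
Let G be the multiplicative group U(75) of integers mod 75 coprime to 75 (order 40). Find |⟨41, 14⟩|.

|⟨41⟩| = 10 and |⟨14⟩| = 10, so |H| is a multiple of lcm(10, 10) = 10 and divides |G| = 40.
Closing under the operation: H = {1, 4, 11, 14, 16, 19, 26, 29, 31, 34, 41, 44, 46, 49, 56, 59, 61, 64, 71, 74}, so |H| = 20.

20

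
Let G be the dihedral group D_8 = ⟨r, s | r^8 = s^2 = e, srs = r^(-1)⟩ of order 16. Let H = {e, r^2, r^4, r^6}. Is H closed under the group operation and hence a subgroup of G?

Yes

|H| = 4 divides |G| = 16, consistent with Lagrange.
H contains the identity, every element's inverse is in H, and H is closed under ·: it is a subgroup.
In fact H = ⟨r^6⟩.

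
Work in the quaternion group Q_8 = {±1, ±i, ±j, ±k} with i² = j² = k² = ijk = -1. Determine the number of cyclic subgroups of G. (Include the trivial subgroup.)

5

Group the elements of G by the cyclic subgroup they generate; each cyclic subgroup of order d accounts for φ(d) elements.
Cyclic subgroups by order — order 1: 1; order 2: 1; order 4: 3.
Total: 5.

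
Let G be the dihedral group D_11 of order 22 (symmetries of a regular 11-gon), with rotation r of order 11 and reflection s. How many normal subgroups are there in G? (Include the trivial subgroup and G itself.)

3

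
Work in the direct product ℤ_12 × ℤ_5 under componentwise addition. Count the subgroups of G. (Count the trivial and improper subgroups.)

12

|G| = 60, so by Lagrange every subgroup order divides 60. Divisors: 1, 2, 3, 4, 5, 6, 10, 12, 15, 20, 30, 60.
Subgroups by order — order 1: 1; order 2: 1; order 3: 1; order 4: 1; order 5: 1; order 6: 1; order 10: 1; order 12: 1; order 15: 1; order 20: 1; order 30: 1; order 60: 1.
Total: 1 + 1 + 1 + 1 + 1 + 1 + 1 + 1 + 1 + 1 + 1 + 1 = 12.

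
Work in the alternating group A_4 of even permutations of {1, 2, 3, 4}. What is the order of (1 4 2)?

Computing powers of (1 4 2): the smallest k with ((1 4 2))^k = e is k = 3.

3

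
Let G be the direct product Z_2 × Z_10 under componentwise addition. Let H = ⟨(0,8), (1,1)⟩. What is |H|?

|⟨(0,8)⟩| = 5 and |⟨(1,1)⟩| = 10, so |H| is a multiple of lcm(5, 10) = 10 and divides |G| = 20.
Closing under the operation: H = {(0,0), (0,2), (0,4), (0,6), (0,8), (1,1), (1,3), (1,5), (1,7), (1,9)}, so |H| = 10.

10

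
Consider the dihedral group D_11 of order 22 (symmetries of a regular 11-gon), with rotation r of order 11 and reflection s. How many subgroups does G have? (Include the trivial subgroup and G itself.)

14

|G| = 22, so by Lagrange every subgroup order divides 22. Divisors: 1, 2, 11, 22.
Subgroups by order — order 1: 1; order 2: 11; order 11: 1; order 22: 1.
Total: 1 + 11 + 1 + 1 = 14.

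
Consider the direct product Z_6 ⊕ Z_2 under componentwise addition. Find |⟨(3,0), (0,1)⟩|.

|⟨(3,0)⟩| = 2 and |⟨(0,1)⟩| = 2, so |H| is a multiple of lcm(2, 2) = 2 and divides |G| = 12.
Closing under the operation: H = {(0,0), (0,1), (3,0), (3,1)}, so |H| = 4.

4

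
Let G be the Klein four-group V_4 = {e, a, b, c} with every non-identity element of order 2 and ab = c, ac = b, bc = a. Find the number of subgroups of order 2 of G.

3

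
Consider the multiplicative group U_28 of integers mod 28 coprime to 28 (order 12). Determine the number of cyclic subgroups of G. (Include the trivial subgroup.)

A cyclic subgroup of order d is generated by each of its φ(d) elements of order d, so the cyclic subgroups of order d number (#elements of order d)/φ(d).
Cyclic subgroups by order — order 1: 1; order 2: 3; order 3: 1; order 6: 3.
Total: 8.

8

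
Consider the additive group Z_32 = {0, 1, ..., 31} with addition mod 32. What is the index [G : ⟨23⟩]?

|⟨23⟩| = 32 and |G| = 32.
By Lagrange, [G : H] = |G|/|H| = 32/32 = 1.

1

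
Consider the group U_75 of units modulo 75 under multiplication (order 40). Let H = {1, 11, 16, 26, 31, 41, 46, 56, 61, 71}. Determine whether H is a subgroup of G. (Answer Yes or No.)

Yes

|H| = 10 divides |G| = 40, consistent with Lagrange.
H contains the identity, every element's inverse is in H, and H is closed under ·: it is a subgroup.
In fact H = ⟨71⟩.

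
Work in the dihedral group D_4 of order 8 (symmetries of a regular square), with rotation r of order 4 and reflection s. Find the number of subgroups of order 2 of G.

5

|G| = 8 and 2 | 8, so subgroups of order 2 are possible by Lagrange.
The subgroups of order 2 are: {e, r^2}; {e, r^2s}; {e, r^3s}; {e, rs}; … (5 in all).
So G has 5 subgroups of order 2.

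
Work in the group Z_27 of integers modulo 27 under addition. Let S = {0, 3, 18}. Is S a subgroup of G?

No

18 ∈ S but its inverse 9 ∉ S, so S is not a subgroup.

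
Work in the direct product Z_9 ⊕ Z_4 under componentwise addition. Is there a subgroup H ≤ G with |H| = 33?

No

33 does not divide |G| = 36, so by Lagrange no subgroup of order 33 exists.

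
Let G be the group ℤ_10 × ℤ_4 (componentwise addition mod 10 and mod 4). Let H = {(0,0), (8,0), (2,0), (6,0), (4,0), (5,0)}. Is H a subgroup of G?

No

|H| = 6 does not divide |G| = 40, so by Lagrange H is not a subgroup.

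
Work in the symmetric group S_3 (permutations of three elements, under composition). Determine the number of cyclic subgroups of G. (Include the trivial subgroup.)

Group the elements of G by the cyclic subgroup they generate; each cyclic subgroup of order d accounts for φ(d) elements.
Cyclic subgroups by order — order 1: 1; order 2: 3; order 3: 1.
Total: 5.

5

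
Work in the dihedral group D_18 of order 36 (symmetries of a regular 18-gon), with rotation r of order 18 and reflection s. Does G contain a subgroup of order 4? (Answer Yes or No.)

Yes

4 | 36. A subgroup of order 4 is {e, r^9, rs, r^10s}.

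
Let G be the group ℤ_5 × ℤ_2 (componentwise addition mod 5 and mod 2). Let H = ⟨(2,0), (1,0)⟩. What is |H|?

5

|⟨(2,0)⟩| = 5 and |⟨(1,0)⟩| = 5, so |H| is a multiple of lcm(5, 5) = 5 and divides |G| = 10.
Closing under the operation: H = {(0,0), (1,0), (2,0), (3,0), (4,0)}, so |H| = 5.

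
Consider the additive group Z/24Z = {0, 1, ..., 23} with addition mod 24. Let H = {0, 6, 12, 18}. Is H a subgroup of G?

Yes

|H| = 4 divides |G| = 24, consistent with Lagrange.
H contains the identity, every element's inverse is in H, and H is closed under +: it is a subgroup.
In fact H = ⟨18⟩.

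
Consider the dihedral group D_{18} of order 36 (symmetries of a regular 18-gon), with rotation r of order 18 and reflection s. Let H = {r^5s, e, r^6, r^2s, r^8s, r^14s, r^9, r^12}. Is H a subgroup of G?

|H| = 8 does not divide |G| = 36, so by Lagrange H is not a subgroup.

No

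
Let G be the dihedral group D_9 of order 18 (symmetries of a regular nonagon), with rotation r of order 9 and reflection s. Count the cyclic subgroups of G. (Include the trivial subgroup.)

12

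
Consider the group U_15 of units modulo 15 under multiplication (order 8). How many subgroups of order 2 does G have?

|G| = 8 and 2 | 8, so subgroups of order 2 are possible by Lagrange.
The subgroups of order 2 are: {1, 11}; {1, 14}; {1, 4}.
So G has 3 subgroups of order 2.

3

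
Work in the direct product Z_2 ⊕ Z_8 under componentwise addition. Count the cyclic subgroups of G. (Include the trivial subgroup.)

8

Each element a generates a cyclic subgroup ⟨a⟩; distinct elements may generate the same one (a cyclic group of order d has φ(d) generators).
Cyclic subgroups by order — order 1: 1; order 2: 3; order 4: 2; order 8: 2.
Total: 8.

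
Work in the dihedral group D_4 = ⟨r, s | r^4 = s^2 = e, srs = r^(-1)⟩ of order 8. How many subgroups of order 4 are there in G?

|G| = 8 and 4 | 8, so subgroups of order 4 are possible by Lagrange.
The subgroups of order 4 are: {e, r, r^2, r^3}; {e, r^2, s, r^2s}; {e, r^2, rs, r^3s}.
So G has 3 subgroups of order 4.

3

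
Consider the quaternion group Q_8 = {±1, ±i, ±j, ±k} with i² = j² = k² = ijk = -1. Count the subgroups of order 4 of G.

3

|G| = 8 and 4 | 8, so subgroups of order 4 are possible by Lagrange.
The subgroups of order 4 are: {1, -1, i, -i}; {1, -1, j, -j}; {1, -1, k, -k}.
So G has 3 subgroups of order 4.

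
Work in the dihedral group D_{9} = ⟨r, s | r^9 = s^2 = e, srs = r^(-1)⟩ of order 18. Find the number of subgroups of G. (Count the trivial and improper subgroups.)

16

|G| = 18, so by Lagrange every subgroup order divides 18. Divisors: 1, 2, 3, 6, 9, 18.
Subgroups by order — order 1: 1; order 2: 9; order 3: 1; order 6: 3; order 9: 1; order 18: 1.
Total: 1 + 9 + 1 + 3 + 1 + 1 = 16.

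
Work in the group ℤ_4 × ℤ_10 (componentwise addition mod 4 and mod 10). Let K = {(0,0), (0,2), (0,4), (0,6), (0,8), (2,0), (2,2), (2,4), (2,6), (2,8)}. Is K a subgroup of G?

Yes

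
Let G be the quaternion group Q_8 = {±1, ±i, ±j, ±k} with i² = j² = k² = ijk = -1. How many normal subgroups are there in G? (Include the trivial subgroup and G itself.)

6

G has 6 subgroups. Checking conjugation-invariance by order — order 1: 1/1 normal; order 2: 1/1 normal; order 4: 3/3 normal; order 8: 1/1 normal.
Total normal subgroups: 6.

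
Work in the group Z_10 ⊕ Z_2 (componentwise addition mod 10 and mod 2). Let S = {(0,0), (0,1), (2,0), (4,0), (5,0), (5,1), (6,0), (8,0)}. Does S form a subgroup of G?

No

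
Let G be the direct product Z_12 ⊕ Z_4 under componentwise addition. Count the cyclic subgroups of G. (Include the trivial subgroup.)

Each element a generates a cyclic subgroup ⟨a⟩; distinct elements may generate the same one (a cyclic group of order d has φ(d) generators).
Cyclic subgroups by order — order 1: 1; order 2: 3; order 3: 1; order 4: 6; order 6: 3; order 12: 6.
Total: 20.

20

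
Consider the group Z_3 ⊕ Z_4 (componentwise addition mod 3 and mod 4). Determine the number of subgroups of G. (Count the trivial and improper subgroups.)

6

|G| = 12, so by Lagrange every subgroup order divides 12. Divisors: 1, 2, 3, 4, 6, 12.
Subgroups by order — order 1: 1; order 2: 1; order 3: 1; order 4: 1; order 6: 1; order 12: 1.
Total: 1 + 1 + 1 + 1 + 1 + 1 = 6.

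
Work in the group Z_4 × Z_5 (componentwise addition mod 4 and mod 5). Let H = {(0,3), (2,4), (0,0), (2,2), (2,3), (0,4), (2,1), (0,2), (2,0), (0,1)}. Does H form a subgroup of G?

|H| = 10 divides |G| = 20, consistent with Lagrange.
H contains the identity, every element's inverse is in H, and H is closed under +: it is a subgroup.
In fact H = ⟨(2,4)⟩.

Yes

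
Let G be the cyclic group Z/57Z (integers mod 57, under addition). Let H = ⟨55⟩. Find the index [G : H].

1

|⟨55⟩| = 57 and |G| = 57.
By Lagrange, [G : H] = |G|/|H| = 57/57 = 1.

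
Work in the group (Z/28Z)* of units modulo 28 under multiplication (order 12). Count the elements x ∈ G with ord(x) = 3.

2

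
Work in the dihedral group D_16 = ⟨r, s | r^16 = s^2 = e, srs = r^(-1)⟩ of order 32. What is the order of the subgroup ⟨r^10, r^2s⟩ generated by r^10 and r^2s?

|⟨r^10⟩| = 8 and |⟨r^2s⟩| = 2, so |H| is a multiple of lcm(8, 2) = 8 and divides |G| = 32.
Closing under the operation: H = {e, r^2, r^4, r^6, r^8, r^10, r^12, r^14, s, r^2s, r^4s, r^6s, r^8s, r^10s, r^12s, r^14s}, so |H| = 16.

16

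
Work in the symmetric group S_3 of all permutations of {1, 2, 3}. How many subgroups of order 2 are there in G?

|G| = 6 and 2 | 6, so subgroups of order 2 are possible by Lagrange.
The subgroups of order 2 are: {e, (1 2)}; {e, (1 3)}; {e, (2 3)}.
So G has 3 subgroups of order 2.

3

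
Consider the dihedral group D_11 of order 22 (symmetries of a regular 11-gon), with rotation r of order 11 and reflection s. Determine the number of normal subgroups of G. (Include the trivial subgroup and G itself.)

3

G has 14 subgroups. Checking conjugation-invariance by order — order 1: 1/1 normal; order 2: 0/11 normal; order 11: 1/1 normal; order 22: 1/1 normal.
Total normal subgroups: 3.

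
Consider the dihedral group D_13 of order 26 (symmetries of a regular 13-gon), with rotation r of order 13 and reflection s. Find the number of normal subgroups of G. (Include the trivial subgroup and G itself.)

G has 16 subgroups. Checking conjugation-invariance by order — order 1: 1/1 normal; order 2: 0/13 normal; order 13: 1/1 normal; order 26: 1/1 normal.
Total normal subgroups: 3.

3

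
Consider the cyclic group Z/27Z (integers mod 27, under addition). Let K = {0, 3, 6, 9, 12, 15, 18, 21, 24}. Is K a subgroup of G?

Yes

|K| = 9 divides |G| = 27, consistent with Lagrange.
K contains the identity, every element's inverse is in K, and K is closed under +: it is a subgroup.
In fact K = ⟨3⟩.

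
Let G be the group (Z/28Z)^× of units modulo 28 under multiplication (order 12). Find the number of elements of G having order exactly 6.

6

The elements of order 6 are: 3, 5, 11, 17, 19, 23.
That's 6.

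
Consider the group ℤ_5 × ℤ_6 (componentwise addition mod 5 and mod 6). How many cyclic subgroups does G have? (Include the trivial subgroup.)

Each element a generates a cyclic subgroup ⟨a⟩; distinct elements may generate the same one (a cyclic group of order d has φ(d) generators).
Cyclic subgroups by order — order 1: 1; order 2: 1; order 3: 1; order 5: 1; order 6: 1; order 10: 1; order 15: 1; order 30: 1.
Total: 8.

8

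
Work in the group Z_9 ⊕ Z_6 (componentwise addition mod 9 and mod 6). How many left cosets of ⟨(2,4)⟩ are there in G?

|⟨(2,4)⟩| = 9 and |G| = 54.
By Lagrange, [G : H] = |G|/|H| = 54/9 = 6.

6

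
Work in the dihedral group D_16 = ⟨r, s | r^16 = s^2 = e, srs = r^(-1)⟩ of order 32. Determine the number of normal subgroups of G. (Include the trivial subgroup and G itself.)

8

G has 36 subgroups. Checking conjugation-invariance by order — order 1: 1/1 normal; order 2: 1/17 normal; order 4: 1/9 normal; order 8: 1/5 normal; order 16: 3/3 normal; order 32: 1/1 normal.
Total normal subgroups: 8.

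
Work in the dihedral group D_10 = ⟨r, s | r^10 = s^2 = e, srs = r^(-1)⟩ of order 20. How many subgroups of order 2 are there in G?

|G| = 20 and 2 | 20, so subgroups of order 2 are possible by Lagrange.
The subgroups of order 2 are: {e, r^2s}; {e, r^3s}; {e, r^4s}; {e, r^5}; … (11 in all).
So G has 11 subgroups of order 2.

11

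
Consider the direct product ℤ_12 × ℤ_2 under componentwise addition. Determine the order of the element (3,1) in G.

The order of (3,1) in Z_12 × Z_2 is lcm(ord(3) in Z_12, ord(1) in Z_2).
ord(3) = 4 and ord(1) = 2, so |⟨(3,1)⟩| = lcm(4, 2) = 4.

4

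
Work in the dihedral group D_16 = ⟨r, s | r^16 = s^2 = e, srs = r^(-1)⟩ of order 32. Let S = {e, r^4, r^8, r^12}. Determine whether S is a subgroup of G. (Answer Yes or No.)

|S| = 4 divides |G| = 32, consistent with Lagrange.
S contains the identity, every element's inverse is in S, and S is closed under ·: it is a subgroup.
In fact S = ⟨r^12⟩.

Yes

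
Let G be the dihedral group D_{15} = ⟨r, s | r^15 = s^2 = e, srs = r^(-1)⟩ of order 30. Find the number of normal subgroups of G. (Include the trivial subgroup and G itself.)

G has 28 subgroups. Checking conjugation-invariance by order — order 1: 1/1 normal; order 2: 0/15 normal; order 3: 1/1 normal; order 5: 1/1 normal; order 6: 0/5 normal; order 10: 0/3 normal; order 15: 1/1 normal; order 30: 1/1 normal.
Total normal subgroups: 5.

5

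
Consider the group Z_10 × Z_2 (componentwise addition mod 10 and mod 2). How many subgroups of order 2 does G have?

3

|G| = 20 and 2 | 20, so subgroups of order 2 are possible by Lagrange.
The subgroups of order 2 are: {(0,0), (0,1)}; {(0,0), (5,0)}; {(0,0), (5,1)}.
So G has 3 subgroups of order 2.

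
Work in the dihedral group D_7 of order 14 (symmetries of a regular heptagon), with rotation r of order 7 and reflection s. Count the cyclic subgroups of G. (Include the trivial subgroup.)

9

Each element a generates a cyclic subgroup ⟨a⟩; distinct elements may generate the same one (a cyclic group of order d has φ(d) generators).
Cyclic subgroups by order — order 1: 1; order 2: 7; order 7: 1.
Total: 9.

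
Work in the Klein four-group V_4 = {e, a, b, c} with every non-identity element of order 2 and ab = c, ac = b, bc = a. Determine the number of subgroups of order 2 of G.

|G| = 4 and 2 | 4, so subgroups of order 2 are possible by Lagrange.
The subgroups of order 2 are: {e, a}; {e, b}; {e, c}.
So G has 3 subgroups of order 2.

3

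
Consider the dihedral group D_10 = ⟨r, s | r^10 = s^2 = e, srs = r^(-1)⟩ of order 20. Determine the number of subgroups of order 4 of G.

5

|G| = 20 and 4 | 20, so subgroups of order 4 are possible by Lagrange.
The subgroups of order 4 are: {e, r^5, r^2s, r^7s}; {e, r^5, r^3s, r^8s}; {e, r^5, r^4s, r^9s}; {e, r^5, s, r^5s}; … (5 in all).
So G has 5 subgroups of order 4.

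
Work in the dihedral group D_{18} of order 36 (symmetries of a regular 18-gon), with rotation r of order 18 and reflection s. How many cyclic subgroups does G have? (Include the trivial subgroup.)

A cyclic subgroup of order d is generated by each of its φ(d) elements of order d, so the cyclic subgroups of order d number (#elements of order d)/φ(d).
Cyclic subgroups by order — order 1: 1; order 2: 19; order 3: 1; order 6: 1; order 9: 1; order 18: 1.
Total: 24.

24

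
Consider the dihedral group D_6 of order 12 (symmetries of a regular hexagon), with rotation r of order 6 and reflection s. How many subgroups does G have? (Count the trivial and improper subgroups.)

16

|G| = 12, so by Lagrange every subgroup order divides 12. Divisors: 1, 2, 3, 4, 6, 12.
Subgroups by order — order 1: 1; order 2: 7; order 3: 1; order 4: 3; order 6: 3; order 12: 1.
Total: 1 + 7 + 1 + 3 + 3 + 1 = 16.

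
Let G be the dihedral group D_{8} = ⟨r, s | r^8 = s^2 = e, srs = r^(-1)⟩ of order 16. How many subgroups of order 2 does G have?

|G| = 16 and 2 | 16, so subgroups of order 2 are possible by Lagrange.
The subgroups of order 2 are: {e, r^2s}; {e, r^3s}; {e, r^4}; {e, r^4s}; … (9 in all).
So G has 9 subgroups of order 2.

9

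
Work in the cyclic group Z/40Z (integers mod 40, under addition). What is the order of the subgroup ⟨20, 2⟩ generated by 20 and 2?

20

|⟨20⟩| = 2 and |⟨2⟩| = 20, so |H| is a multiple of lcm(2, 20) = 20 and divides |G| = 40.
Closing under the operation: H = {0, 2, 4, 6, 8, 10, 12, 14, 16, 18, 20, 22, 24, 26, 28, 30, 32, 34, 36, 38}, so |H| = 20.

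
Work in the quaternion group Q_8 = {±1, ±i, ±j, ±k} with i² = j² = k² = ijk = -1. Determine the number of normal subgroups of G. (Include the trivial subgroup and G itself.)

G has 6 subgroups. Checking conjugation-invariance by order — order 1: 1/1 normal; order 2: 1/1 normal; order 4: 3/3 normal; order 8: 1/1 normal.
Total normal subgroups: 6.

6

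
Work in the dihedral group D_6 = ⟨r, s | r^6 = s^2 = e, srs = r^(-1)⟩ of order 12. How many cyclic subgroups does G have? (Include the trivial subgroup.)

A cyclic subgroup of order d is generated by each of its φ(d) elements of order d, so the cyclic subgroups of order d number (#elements of order d)/φ(d).
Cyclic subgroups by order — order 1: 1; order 2: 7; order 3: 1; order 6: 1.
Total: 10.

10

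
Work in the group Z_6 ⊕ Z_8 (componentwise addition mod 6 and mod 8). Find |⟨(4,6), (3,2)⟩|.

|⟨(4,6)⟩| = 12 and |⟨(3,2)⟩| = 4, so |H| is a multiple of lcm(12, 4) = 12 and divides |G| = 48.
Closing under the operation: H = {(0,0), (0,2), (0,4), (0,6), (1,0), (1,2), (1,4), (1,6), (2,0), (2,2), (2,4), (2,6), (3,0), (3,2), (3,4), (3,6), (4,0), (4,2), (4,4), (4,6), (5,0), (5,2), (5,4), (5,6)}, so |H| = 24.

24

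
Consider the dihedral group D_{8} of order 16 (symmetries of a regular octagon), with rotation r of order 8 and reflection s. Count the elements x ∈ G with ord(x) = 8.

The elements of order 8 are: r, r^3, r^5, r^7.
That's 4.

4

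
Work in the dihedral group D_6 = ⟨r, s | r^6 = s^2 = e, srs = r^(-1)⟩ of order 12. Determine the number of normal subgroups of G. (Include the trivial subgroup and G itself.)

G has 16 subgroups. Checking conjugation-invariance by order — order 1: 1/1 normal; order 2: 1/7 normal; order 3: 1/1 normal; order 4: 0/3 normal; order 6: 3/3 normal; order 12: 1/1 normal.
Total normal subgroups: 7.

7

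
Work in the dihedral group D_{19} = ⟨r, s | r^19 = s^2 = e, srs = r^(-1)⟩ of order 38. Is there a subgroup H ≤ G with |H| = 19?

Yes

19 | 38. A subgroup of order 19 is {e, r, r^2, r^3, r^4, r^5, r^6, r^7, r^8, r^9, r^10, r^11, r^12, r^13, r^14, r^15, r^16, r^17, r^18}.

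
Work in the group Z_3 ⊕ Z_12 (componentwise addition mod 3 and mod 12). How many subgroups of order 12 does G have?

|G| = 36 and 12 | 36, so subgroups of order 12 are possible by Lagrange.
The subgroups of order 12 are: {(0,0), (0,1), (0,2), (0,3), (0,4), (0,5), (0,6), (0,7), (0,8), (0,9), (0,10), (0,11)}; {(0,0), (0,3), (0,6), (0,9), (1,0), (1,3), (1,6), (1,9), (2,0), (2,3), (2,6), (2,9)}; {(0,0), (0,3), (0,6), (0,9), (1,1), (1,4), (1,7), (1,10), (2,2), (2,5), (2,8), (2,11)}; {(0,0), (0,3), (0,6), (0,9), (1,2), (1,5), (1,8), (1,11), (2,1), (2,4), (2,7), (2,10)}.
So G has 4 subgroups of order 12.

4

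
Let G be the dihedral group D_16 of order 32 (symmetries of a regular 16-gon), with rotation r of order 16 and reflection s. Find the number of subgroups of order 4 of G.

9

|G| = 32 and 4 | 32, so subgroups of order 4 are possible by Lagrange.
The subgroups of order 4 are: {e, r^8, r^2s, r^10s}; {e, r^8, r^3s, r^11s}; {e, r^4, r^8, r^12}; {e, r^8, r^4s, r^12s}; … (9 in all).
So G has 9 subgroups of order 4.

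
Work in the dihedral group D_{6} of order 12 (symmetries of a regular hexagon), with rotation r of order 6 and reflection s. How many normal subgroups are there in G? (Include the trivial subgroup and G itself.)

7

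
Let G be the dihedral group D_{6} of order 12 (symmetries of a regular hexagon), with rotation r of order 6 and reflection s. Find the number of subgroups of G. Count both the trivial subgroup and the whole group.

16

|G| = 12, so by Lagrange every subgroup order divides 12. Divisors: 1, 2, 3, 4, 6, 12.
Subgroups by order — order 1: 1; order 2: 7; order 3: 1; order 4: 3; order 6: 3; order 12: 1.
Total: 1 + 7 + 1 + 3 + 3 + 1 = 16.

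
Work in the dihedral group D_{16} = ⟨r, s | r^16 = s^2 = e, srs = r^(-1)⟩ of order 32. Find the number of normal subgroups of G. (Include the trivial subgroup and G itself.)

8

G has 36 subgroups. Checking conjugation-invariance by order — order 1: 1/1 normal; order 2: 1/17 normal; order 4: 1/9 normal; order 8: 1/5 normal; order 16: 3/3 normal; order 32: 1/1 normal.
Total normal subgroups: 8.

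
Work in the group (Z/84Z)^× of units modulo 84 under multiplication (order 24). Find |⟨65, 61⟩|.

12

|⟨65⟩| = 6 and |⟨61⟩| = 6, so |H| is a multiple of lcm(6, 6) = 6 and divides |G| = 24.
Closing under the operation: H = {1, 5, 13, 17, 25, 29, 37, 41, 53, 61, 65, 73}, so |H| = 12.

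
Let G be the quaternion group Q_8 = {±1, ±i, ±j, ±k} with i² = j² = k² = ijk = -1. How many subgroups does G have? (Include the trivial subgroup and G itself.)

|G| = 8, so by Lagrange every subgroup order divides 8. Divisors: 1, 2, 4, 8.
Subgroups by order — order 1: 1; order 2: 1; order 4: 3; order 8: 1.
Total: 1 + 1 + 3 + 1 = 6.

6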